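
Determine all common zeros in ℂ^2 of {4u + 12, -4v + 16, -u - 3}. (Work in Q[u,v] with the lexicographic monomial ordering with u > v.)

Compute a lex Gröbner basis by Buchberger's algorithm.
f_1 = 4u + 12, LT = u.
f_2 = -4v + 16, LT = v.
f_3 = -u - 3, LT = u.

The S-polynomials (S(f_1,f_2), S(f_1,f_3), S(f_2,f_3)) all reduce to 0 modulo the current basis, so we have a Gröbner basis.
Inter-reduce: drop elements whose leading term is divisible by another's, tail-reduce, and make monic.
Reduced Gröbner basis: {u + 3, v - 4}.

A lex Gröbner basis eliminates variables successively. Here v - 4 depends only on v, with roots {4}; lifting each root through the earlier basis elements recovers the full solutions.
  v = 4: the earlier basis element becomes u + 3 = 0, giving u = -3 — point (-3, 4).
Check: every point annihilates each of the original generators.

{(-3, 4)}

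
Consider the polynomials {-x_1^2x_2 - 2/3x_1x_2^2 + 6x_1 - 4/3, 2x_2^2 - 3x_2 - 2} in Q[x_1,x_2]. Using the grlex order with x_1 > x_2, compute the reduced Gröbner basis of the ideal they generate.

The reduced Gröbner basis is the canonical form of the ideal for this ordering.

f_1 = -x_1^2x_2 - 2/3x_1x_2^2 + 6x_1 - 4/3, LT = x_1^2x_2.
f_2 = 2x_2^2 - 3x_2 - 2, LT = x_2^2.

S(f_1,f_2): lcm = x_1^2x_2^2. S = 2/3x_1x_2^3 + 3/2x_1^2x_2 + x_1^2 - 6x_1x_2 + 4/3x_2.
  leading term x_1x_2^3: subtract (1/3x_1x_2)·f_2 from 2/3x_1x_2^3 + 3/2x_1^2x_2 + x_1^2 - 6x_1x_2 + 4/3x_2 → 3/2x_1^2x_2 + x_1x_2^2 + x_1^2 - 16/3x_1x_2 + 4/3x_2
  leading term x_1^2x_2: subtract (-3/2)·f_1 from 3/2x_1^2x_2 + x_1x_2^2 + x_1^2 - 16/3x_1x_2 + 4/3x_2 → x_1^2 - 16/3x_1x_2 + 9x_1 + 4/3x_2 - 2
  leading term x_1^2: no divisor's leading term divides it; move x_1^2 to the remainder.
  leading term x_1x_2: no divisor's leading term divides it; move -16/3x_1x_2 to the remainder.
  leading term x_1: no divisor's leading term divides it; move 9x_1 to the remainder.
  leading term x_2: no divisor's leading term divides it; move 4/3x_2 to the remainder.
  leading term 1: no divisor's leading term divides it; move -2 to the remainder.
  remainder x_1^2 - 16/3x_1x_2 + 9x_1 + 4/3x_2 - 2 ≠ 0; add g_3 = x_1^2 - 16/3x_1x_2 + 9x_1 + 4/3x_2 - 2 to the basis.

S(f_1,g_3): lcm = x_1^2x_2. S = 6x_1x_2^2 - 9x_1x_2 - 4/3x_2^2 - 6x_1 + 2x_2 + 4/3.
  leading term x_1x_2^2: subtract (3x_1)·f_2 from 6x_1x_2^2 - 9x_1x_2 - 4/3x_2^2 - 6x_1 + 2x_2 + 4/3 → -4/3x_2^2 + 2x_2 + 4/3
  leading term x_2^2: subtract (-2/3)·f_2 from -4/3x_2^2 + 2x_2 + 4/3 → 0
  remainder 0.

S(f_2,g_3): leading monomials are coprime, so the S-polynomial reduces to 0 (Buchberger's first criterion).
Every S-polynomial of the final basis reduces to 0, so we have a Gröbner basis.
Inter-reduce: drop elements whose leading term is divisible by another's, tail-reduce, and make monic.

G = {x_1^2 - 16/3x_1x_2 + 9x_1 + 4/3x_2 - 2, x_2^2 - 3/2x_2 - 1}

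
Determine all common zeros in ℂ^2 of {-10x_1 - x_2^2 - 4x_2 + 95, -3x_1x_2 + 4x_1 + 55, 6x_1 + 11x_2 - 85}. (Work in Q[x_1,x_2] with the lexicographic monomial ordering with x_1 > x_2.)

{(5, 5)}

Compute a lex Gröbner basis by Buchberger's algorithm.
f_1 = -10x_1 - x_2^2 - 4x_2 + 95, LT = x_1.
f_2 = -3x_1x_2 + 4x_1 + 55, LT = x_1x_2.
f_3 = 6x_1 + 11x_2 - 85, LT = x_1.

S(f_1,f_2): lcm = x_1x_2. S = 4/3x_1 + 1/10x_2^3 + 2/5x_2^2 - 19/2x_2 + 55/3.
  reduce S modulo (f_1, f_2, f_3):
  remainder 1/10x_2^3 + 4/15x_2^2 - 301/30x_2 + 31 ≠ 0; add h_4 = 1/10x_2^3 + 4/15x_2^2 - 301/30x_2 + 31 to the basis.

S(f_1,f_3): lcm = x_1. S = 1/10x_2^2 - 43/30x_2 + 14/3.
  reduce S modulo (f_1, f_2, f_3, h_4):
  remainder 1/10x_2^2 - 43/30x_2 + 14/3 ≠ 0; add h_5 = 1/10x_2^2 - 43/30x_2 + 14/3 to the basis.

S(f_2,f_3): lcm = x_1x_2. S = -4/3x_1 - 11/6x_2^2 + 85/6x_2 - 55/3.
  reduce S modulo (f_1, f_2, f_3, h_4, h_5):
  remainder -29/3x_2 + 145/3 ≠ 0; add h_6 = -29/3x_2 + 145/3 to the basis.

The other S-polynomials (S(f_1,h_4), S(f_2,h_4), S(f_3,h_4), S(f_1,h_5), S(f_2,h_5), S(f_3,h_5), S(h_4,h_5), S(f_1,h_6), S(f_2,h_6), S(f_3,h_6), S(h_4,h_6), S(h_5,h_6)) all reduce to 0 modulo the current basis, so we have a Gröbner basis.
Inter-reduce: drop elements whose leading term is divisible by another's, tail-reduce, and make monic.
Reduced Gröbner basis: {x_1 - 5, x_2 - 5}.

Elimination: the polynomial x_2 - 5 lies in the elimination ideal for x_2, so x_2 ∈ {5}. For each such x_2, the remaining basis elements (now univariate) give the rest of the solution.
  x_2 = 5: the earlier basis element becomes x_1 - 5 = 0, giving x_1 = 5 — point (5, 5).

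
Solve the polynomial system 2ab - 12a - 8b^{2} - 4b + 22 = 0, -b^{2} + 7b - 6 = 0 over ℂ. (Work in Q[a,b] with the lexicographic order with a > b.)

{(1, 1)}

Compute a lex Gröbner basis by Buchberger's algorithm.
f_1 = 2ab - 12a - 8b^{2} - 4b + 22, LT = ab.
f_2 = -b^{2} + 7b - 6, LT = b^{2}.

S(f_1,f_2): lcm = ab^{2}. S = ab - 6a - 4b^{3} - 2b^{2} + 11b.
  leading term ab: subtract (\tfrac{1}{2})·f_1 from ab - 6a - 4b^{3} - 2b^{2} + 11b → -4b^{3} + 2b^{2} + 13b - 11
  leading term b^{3}: subtract (4b)·f_2 from -4b^{3} + 2b^{2} + 13b - 11 → -26b^{2} + 37b - 11
  leading term b^{2}: subtract (26)·f_2 from -26b^{2} + 37b - 11 → -145b + 145
  leading term b: no divisor's leading term divides it; move -145b to the remainder.
  leading term 1: no divisor's leading term divides it; move 145 to the remainder.
  remainder -145b + 145 ≠ 0; add h_3 = -145b + 145 to the basis.

S(f_1,h_3): lcm = ab. S = -5a - 4b^{2} - 2b + 11.
  leading term a: no divisor's leading term divides it; move -5a to the remainder.
  leading term b^{2}: subtract (4)·f_2 from -4b^{2} - 2b + 11 → -30b + 35
  leading term b: subtract (\tfrac{6}{29})·h_3 from -30b + 35 → 5
  leading term 1: no divisor's leading term divides it; move 5 to the remainder.
  remainder -5a + 5 ≠ 0; add h_4 = -5a + 5 to the basis.

The other S-polynomials (S(f_2,h_3), S(f_1,h_4), S(f_2,h_4), S(h_3,h_4)) all reduce to 0 modulo the current basis, so we have a Gröbner basis.
Inter-reduce: drop elements whose leading term is divisible by another's, tail-reduce, and make monic.
Reduced Gröbner basis: {a - 1, b - 1}.

From the last basis element, b - 1 = 0, so b takes values in {1}. Each choice, substituted upward through the basis, yields the corresponding point(s) of the solution set.
  b = 1: the earlier basis element becomes a - 1 = 0, giving a = 1 — point (1, 1).
Check: every point annihilates each of the original generators.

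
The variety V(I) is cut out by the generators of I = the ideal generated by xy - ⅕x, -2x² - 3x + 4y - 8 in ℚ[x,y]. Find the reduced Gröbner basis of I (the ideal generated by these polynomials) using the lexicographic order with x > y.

G = {x² + 3/2x - 2y + 4, xy - ⅕x, y² - 11/5y + ⅖}

f_1 = xy - ⅕x, LT = xy.
f_2 = -2x² - 3x + 4y - 8, LT = x².

S(f_1,f_2): lcm = x²y. S = -⅕x² - 3/2xy + 2y² - 4y.
  reduce S modulo (f_1, f_2):
  remainder 2y² - 22/5y + ⅘ ≠ 0; add g_3 = 2y² - 22/5y + ⅘ to the basis.

The other S-polynomials (S(f_1,g_3), S(f_2,g_3)) all reduce to 0 modulo the current basis, so we have a Gröbner basis.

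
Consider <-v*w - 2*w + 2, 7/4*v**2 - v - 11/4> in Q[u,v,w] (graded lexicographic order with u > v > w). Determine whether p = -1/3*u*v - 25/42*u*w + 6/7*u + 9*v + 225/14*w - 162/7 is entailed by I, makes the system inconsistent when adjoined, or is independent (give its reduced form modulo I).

-1/3*u*v - 25/42*u*w + 6/7*u + 9*v + 225/14*w - 162/7 lies in I (it reduces to 0).

First compute the reduced Gröbner basis of I by Buchberger's algorithm.
f_1 = -v*w - 2*w + 2, LT = v*w.
f_2 = 7/4*v**2 - v - 11/4, LT = v**2.

S(f_1,f_2): lcm = v**2*w. S = 18/7*v*w - 2*v + 11/7*w.
  leading term v*w: subtract (-18/7)·f_1 from 18/7*v*w - 2*v + 11/7*w → -2*v - 25/7*w + 36/7
  leading term v: no divisor's leading term divides it; move -2*v to the remainder.
  leading term w: no divisor's leading term divides it; move -25/7*w to the remainder.
  leading term 1: no divisor's leading term divides it; move 36/7 to the remainder.
  remainder -2*v - 25/7*w + 36/7 ≠ 0; add h_3 = -2*v - 25/7*w + 36/7 to the basis.

S(f_1,h_3): lcm = v*w. S = -25/14*w**2 + 32/7*w - 2.
  leading term w**2: no divisor's leading term divides it; move -25/14*w**2 to the remainder.
  leading term w: no divisor's leading term divides it; move 32/7*w to the remainder.
  leading term 1: no divisor's leading term divides it; move -2 to the remainder.
  remainder -25/14*w**2 + 32/7*w - 2 ≠ 0; add h_4 = -25/14*w**2 + 32/7*w - 2 to the basis.

S(f_2,h_3): lcm = v**2. S = -25/14*v*w + 2*v - 11/7.
  leading term v*w: subtract (25/14)·f_1 from -25/14*v*w + 2*v - 11/7 → 2*v + 25/7*w - 36/7
  leading term v: subtract (-1)·h_3 from 2*v + 25/7*w - 36/7 → 0
  remainder 0.

S(f_1,h_4): lcm = v*w**2. S = 64/25*v*w + 2*w**2 - 28/25*v - 2*w.
  leading term v*w: subtract (-64/25)·f_1 from 64/25*v*w + 2*w**2 - 28/25*v - 2*w → 2*w**2 - 28/25*v - 178/25*w + 128/25
  leading term w**2: subtract (-28/25)·h_4 from 2*w**2 - 28/25*v - 178/25*w + 128/25 → -28/25*v - 2*w + 72/25
  leading term v: subtract (14/25)·h_3 from -28/25*v - 2*w + 72/25 → 0
  remainder 0.

S(f_2,h_4): leading monomials are coprime, so the S-polynomial reduces to 0 (Buchberger's first criterion).
S(h_3,h_4): leading monomials are coprime, so the S-polynomial reduces to 0 (Buchberger's first criterion).
Every S-polynomial of the final basis reduces to 0, so we have a Gröbner basis.
Inter-reduce: drop elements whose leading term is divisible by another's, tail-reduce, and make monic.
Reduced Gröbner basis: {w**2 - 64/25*w + 28/25, v + 25/14*w - 18/7}.
Label its elements g_1 = w**2 - 64/25*w + 28/25, g_2 = v + 25/14*w - 18/7.

Reduce p = -1/3*u*v - 25/42*u*w + 6/7*u + 9*v + 225/14*w - 162/7 modulo G:
  leading term u*v: subtract (-1/3*u)·g_2 from -1/3*u*v - 25/42*u*w + 6/7*u + 9*v + 225/14*w - 162/7 → 9*v + 225/14*w - 162/7
  leading term v: subtract (9)·g_2 from 9*v + 225/14*w - 162/7 → 0
  normal form = 0.
Since the normal form is 0, p ∈ I.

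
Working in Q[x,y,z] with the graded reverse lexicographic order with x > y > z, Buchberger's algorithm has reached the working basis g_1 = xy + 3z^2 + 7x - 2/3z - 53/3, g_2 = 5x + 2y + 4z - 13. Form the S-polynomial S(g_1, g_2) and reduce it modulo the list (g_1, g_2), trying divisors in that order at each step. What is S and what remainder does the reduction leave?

S(g_1, g_2) = -2/5y^2 - 4/5yz + 3z^2 + 7x + 13/5y - 2/3z - 53/3; remainder on division = -2/5y^2 - 4/5yz + 3z^2 - 1/5y - 94/15z + 8/15.

lcm(LM(g_1), LM(g_2)) = xy.
S = (lcm/LT(g_1))·g_1 − (lcm/LT(g_2))·g_2 = -2/5y^2 - 4/5yz + 3z^2 + 7x + 13/5y - 2/3z - 53/3.
Reduce S modulo (g_1, g_2) in that order:
  leading term y^2: no divisor's leading term divides it; move -2/5y^2 to the remainder.
  leading term yz: no divisor's leading term divides it; move -4/5yz to the remainder.
  leading term z^2: no divisor's leading term divides it; move 3z^2 to the remainder.
  leading term x: subtract (7/5)·g_2 from 7x + 13/5y - 2/3z - 53/3 → -1/5y - 94/15z + 8/15
  leading term y: no divisor's leading term divides it; move -1/5y to the remainder.
  leading term z: no divisor's leading term divides it; move -94/15z to the remainder.
  leading term 1: no divisor's leading term divides it; move 8/15 to the remainder.
The remainder -2/5y^2 - 4/5yz + 3z^2 - 1/5y - 94/15z + 8/15 is nonzero, so it would be added as the next basis element.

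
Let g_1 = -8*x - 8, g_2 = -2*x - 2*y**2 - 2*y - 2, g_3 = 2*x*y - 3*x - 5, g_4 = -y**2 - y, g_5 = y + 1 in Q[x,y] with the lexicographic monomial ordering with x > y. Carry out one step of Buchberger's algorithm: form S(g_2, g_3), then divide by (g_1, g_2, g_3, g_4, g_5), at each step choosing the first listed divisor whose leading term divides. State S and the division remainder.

S(g_2, g_3) = 3/2*x + y**3 + y**2 + y + 5/2; remainder on division = 0.

lcm(LM(g_2), LM(g_3)) = x*y.
S = (lcm/LT(g_2))·g_2 − (lcm/LT(g_3))·g_3 = 3/2*x + y**3 + y**2 + y + 5/2.
Reduce S modulo (g_1, g_2, g_3, g_4, g_5) in that order:
  leading term x: subtract (-3/16)·g_1 from 3/2*x + y**3 + y**2 + y + 5/2 → y**3 + y**2 + y + 1
  leading term y**3: subtract (-y)·g_4 from y**3 + y**2 + y + 1 → y + 1
  leading term y: subtract (1)·g_5 from y + 1 → 0
The remainder is 0, so this S-polynomial contributes no new basis element.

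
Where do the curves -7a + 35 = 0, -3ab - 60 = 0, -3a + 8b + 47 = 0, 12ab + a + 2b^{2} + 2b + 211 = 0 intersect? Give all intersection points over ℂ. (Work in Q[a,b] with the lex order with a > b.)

Compute a lex Gröbner basis by Buchberger's algorithm.
f_1 = -7a + 35, LT = a.
f_2 = -3ab - 60, LT = ab.
f_3 = -3a + 8b + 47, LT = a.
f_4 = 12ab + a + 2b^{2} + 2b + 211, LT = ab.

S(f_1,f_2): lcm = ab. S = -5b - 20.
  leading term b: no divisor's leading term divides it; move -5b to the remainder.
  leading term 1: no divisor's leading term divides it; move -20 to the remainder.
  remainder -5b - 20 ≠ 0; add h_5 = -5b - 20 to the basis.

The other S-polynomials (S(f_1,f_3), S(f_1,f_4), S(f_2,f_3), S(f_2,f_4), S(f_3,f_4), S(f_1,h_5), S(f_2,h_5), S(f_3,h_5), S(f_4,h_5)) all reduce to 0 modulo the current basis, so we have a Gröbner basis.
Inter-reduce: drop elements whose leading term is divisible by another's, tail-reduce, and make monic.
Reduced Gröbner basis: {a - 5, b + 4}.

Since the basis is lex-ordered, b + 4 is univariate in b. Its roots are {-4}. Back-substituting each root into the other basis elements fixes the other coordinates.
  b = -4: the earlier basis element becomes a - 5 = 0, giving a = 5 — point (5, -4).

{(5, -4)}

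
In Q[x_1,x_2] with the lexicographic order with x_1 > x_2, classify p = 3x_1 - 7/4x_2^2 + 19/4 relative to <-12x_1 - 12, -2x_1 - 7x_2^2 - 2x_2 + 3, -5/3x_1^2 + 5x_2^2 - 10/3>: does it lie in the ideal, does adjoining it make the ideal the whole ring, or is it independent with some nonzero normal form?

3x_1 - 7/4x_2^2 + 19/4 lies in I (it reduces to 0).

First compute the reduced Gröbner basis of I by Buchberger's algorithm.
f_1 = -12x_1 - 12, LT = x_1.
f_2 = -2x_1 - 7x_2^2 - 2x_2 + 3, LT = x_1.
f_3 = -5/3x_1^2 + 5x_2^2 - 10/3, LT = x_1^2.

S(f_1,f_2): lcm = x_1. S = -7/2x_2^2 - x_2 + 5/2.
  reduce S modulo (f_1, f_2, f_3):
  remainder -7/2x_2^2 - x_2 + 5/2 ≠ 0; add h_4 = -7/2x_2^2 - x_2 + 5/2 to the basis.

S(f_1,f_3): lcm = x_1^2. S = x_1 + 3x_2^2 - 2.
  reduce S modulo (f_1, f_2, f_3, h_4):
  remainder -6/7x_2 - 6/7 ≠ 0; add h_5 = -6/7x_2 - 6/7 to the basis.

The other S-polynomials (S(f_2,f_3), S(f_1,h_4), S(f_2,h_4), S(f_3,h_4), S(f_1,h_5), S(f_2,h_5), S(f_3,h_5), S(h_4,h_5)) all reduce to 0 modulo the current basis, so we have a Gröbner basis.
Inter-reduce: drop elements whose leading term is divisible by another's, tail-reduce, and make monic.
Reduced Gröbner basis: {x_1 + 1, x_2 + 1}.
Label its elements g_1 = x_1 + 1, g_2 = x_2 + 1.

Reduce p = 3x_1 - 7/4x_2^2 + 19/4 modulo G:
  leading term x_1: subtract (3)·g_1 from 3x_1 - 7/4x_2^2 + 19/4 → -7/4x_2^2 + 7/4
  leading term x_2^2: subtract (-7/4x_2)·g_2 from -7/4x_2^2 + 7/4 → 7/4x_2 + 7/4
  leading term x_2: subtract (7/4)·g_2 from 7/4x_2 + 7/4 → 0
  normal form = 0.
Since the normal form is 0, p ∈ I.

Ideal membership is decidable via reduction modulo a Gröbner basis.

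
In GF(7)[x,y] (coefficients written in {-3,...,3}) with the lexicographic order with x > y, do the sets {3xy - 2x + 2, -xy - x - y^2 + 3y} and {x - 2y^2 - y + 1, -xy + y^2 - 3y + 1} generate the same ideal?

No, the ideals differ.

Since reduced Gröbner bases are canonical representatives of ideals under a given ordering, it suffices to compute and compare them.
Buchberger on the first generating set:
f_1 = 3xy - 2x + 2, LT = xy.
f_2 = -xy - x - y^2 + 3y, LT = xy.

S(f_1,f_2): lcm = xy. S = 3x - y^2 + 3y + 3.
  reduce S modulo (f_1, f_2):
  remainder 3x - y^2 + 3y + 3 ≠ 0; add g_3 = 3x - y^2 + 3y + 3 to the basis.

S(f_1,g_3): lcm = xy. S = -3x - 2y^3 - y^2 - y + 3.
  reduce S modulo (f_1, f_2, g_3):
  remainder -2y^3 - 2y^2 + 2y - 1 ≠ 0; add g_4 = -2y^3 - 2y^2 + 2y - 1 to the basis.

The other S-polynomials (S(f_2,g_3), S(f_1,g_4), S(f_2,g_4), S(g_3,g_4)) all reduce to 0 modulo the current basis, so we have a Gröbner basis.
Inter-reduce: drop elements whose leading term is divisible by another's, tail-reduce, and make monic.
Reduced Gröbner basis: {x + 2y^2 + y + 1, y^3 + y^2 - y - 3}.

Buchberger on the second generating set:
h_1 = x - 2y^2 - y + 1, LT = x.
h_2 = -xy + y^2 - 3y + 1, LT = xy.

S(h_1,h_2): lcm = xy. S = -2y^3 - 2y + 1.
  reduce S modulo (h_1, h_2):
  remainder -2y^3 - 2y + 1 ≠ 0; add k_3 = -2y^3 - 2y + 1 to the basis.

The other S-polynomials (S(h_1,k_3), S(h_2,k_3)) all reduce to 0 modulo the current basis, so we have a Gröbner basis.
Inter-reduce: drop elements whose leading term is divisible by another's, tail-reduce, and make monic.
Reduced Gröbner basis: {x - 2y^2 - y + 1, y^3 + y + 3}.

Since the reduced bases disagree, the two ideals are not the same.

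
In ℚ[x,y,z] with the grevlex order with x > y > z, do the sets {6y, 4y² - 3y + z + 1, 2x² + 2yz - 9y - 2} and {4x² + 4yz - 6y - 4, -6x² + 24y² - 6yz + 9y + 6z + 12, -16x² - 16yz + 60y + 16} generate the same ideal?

Equality of ideals is decidable: compute both reduced Gröbner bases (unique for the ordering) and check whether they agree.
Buchberger on the first generating set:
f_1 = 6y, LT = y.
f_2 = 4y² - 3y + z + 1, LT = y².
f_3 = 2x² + 2yz - 9y - 2, LT = x².

S(f_1,f_2): lcm = y². S = ¾y - ¼z - ¼.
  leading term y: subtract (⅛)·f_1 from ¾y - ¼z - ¼ → -¼z - ¼
  leading term z: no divisor's leading term divides it; move -¼z to the remainder.
  leading term 1: no divisor's leading term divides it; move -¼ to the remainder.
  remainder -¼z - ¼ ≠ 0; add g_4 = -¼z - ¼ to the basis.

The other S-polynomials (S(f_1,f_3), S(f_2,f_3), S(f_1,g_4), S(f_2,g_4), S(f_3,g_4)) all reduce to 0 modulo the current basis, so we have a Gröbner basis.
Inter-reduce: drop elements whose leading term is divisible by another's, tail-reduce, and make monic.
Reduced Gröbner basis: {x² - 1, y, z + 1}.

Buchberger on the second generating set:
h_1 = 4x² + 4yz - 6y - 4, LT = x².
h_2 = -6x² + 24y² - 6yz + 9y + 6z + 12, LT = x².
h_3 = -16x² - 16yz + 60y + 16, LT = x².

S(h_1,h_2): lcm = x². S = 4y² + z + 1.
  leading term y²: no divisor's leading term divides it; move 4y² to the remainder.
  leading term z: no divisor's leading term divides it; move z to the remainder.
  leading term 1: no divisor's leading term divides it; move 1 to the remainder.
  remainder 4y² + z + 1 ≠ 0; add k_4 = 4y² + z + 1 to the basis.

S(h_1,h_3): lcm = x². S = 9/4y.
  leading term y: no divisor's leading term divides it; move 9/4y to the remainder.
  remainder 9/4y ≠ 0; add k_5 = 9/4y to the basis.

S(k_4,k_5): lcm = y². S = ¼z + ¼.
  leading term z: no divisor's leading term divides it; move ¼z to the remainder.
  leading term 1: no divisor's leading term divides it; move ¼ to the remainder.
  remainder ¼z + ¼ ≠ 0; add k_6 = ¼z + ¼ to the basis.

The other S-polynomials (S(h_2,h_3), S(h_1,k_4), S(h_2,k_4), S(h_3,k_4), S(h_1,k_5), S(h_2,k_5), S(h_3,k_5), S(h_1,k_6), S(h_2,k_6), S(h_3,k_6), S(k_4,k_6), S(k_5,k_6)) all reduce to 0 modulo the current basis, so we have a Gröbner basis.
Inter-reduce: drop elements whose leading term is divisible by another's, tail-reduce, and make monic.
Reduced Gröbner basis: {x² - 1, y, z + 1}.

These coincide, so the ideals are equal.
The same test decides containment: I ⊆ J iff every generator of I reduces to 0 modulo a Gröbner basis of J.

Yes, the ideals are equal.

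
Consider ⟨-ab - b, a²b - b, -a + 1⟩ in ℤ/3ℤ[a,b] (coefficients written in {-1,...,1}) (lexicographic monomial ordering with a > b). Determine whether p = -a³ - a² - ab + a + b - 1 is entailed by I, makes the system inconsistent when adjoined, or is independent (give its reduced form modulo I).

First compute the reduced Gröbner basis of I by Buchberger's algorithm.
f_1 = -ab - b, LT = ab.
f_2 = a²b - b, LT = a²b.
f_3 = -a + 1, LT = a.

S(f_1,f_3): lcm = ab. S = -b.
  leading term b: no divisor's leading term divides it; move -b to the remainder.
  remainder -b ≠ 0; add h_4 = -b to the basis.

The other S-polynomials (S(f_1,f_2), S(f_2,f_3), S(f_1,h_4), S(f_2,h_4), S(f_3,h_4)) all reduce to 0 modulo the current basis, so we have a Gröbner basis.
Inter-reduce: drop elements whose leading term is divisible by another's, tail-reduce, and make monic.
Reduced Gröbner basis: {a - 1, b}.
Label its elements g_1 = a - 1, g_2 = b.

Reduce p = -a³ - a² - ab + a + b - 1 modulo G:
  leading term a³: subtract (-a²)·g_1 from -a³ - a² - ab + a + b - 1 → a² - ab + a + b - 1
  leading term a²: subtract (a)·g_1 from a² - ab + a + b - 1 → -ab - a + b - 1
  leading term ab: subtract (-b)·g_1 from -ab - a + b - 1 → -a - 1
  leading term a: subtract (-1)·g_1 from -a - 1 → 1
  leading term 1: no divisor's leading term divides it; move 1 to the remainder.
  normal form = 1.
The normal form is nonzero, so p ∉ I. Since p minus its normal form lies in I, I + (p) = I + (r) where r = 1; decide whether this ideal is the whole ring.
Here r = 1 is a nonzero constant, hence a unit: 1 ∈ I + (p), the Gröbner basis of I + (p) is {1}, and the enlarged system has no common solution — adjoining p is inconsistent.

Adjoining -a³ - a² - ab + a + b - 1 makes the ideal the whole ring: the system is inconsistent.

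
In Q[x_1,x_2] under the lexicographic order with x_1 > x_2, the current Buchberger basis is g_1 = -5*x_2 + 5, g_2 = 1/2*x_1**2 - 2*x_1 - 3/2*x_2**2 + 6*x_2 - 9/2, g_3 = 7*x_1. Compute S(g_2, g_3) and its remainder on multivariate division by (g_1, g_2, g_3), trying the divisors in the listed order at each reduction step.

lcm(LM(g_2), LM(g_3)) = x_1**2.
S = (lcm/LT(g_2))·g_2 − (lcm/LT(g_3))·g_3 = -4*x_1 - 3*x_2**2 + 12*x_2 - 9.
Reduce S modulo (g_1, g_2, g_3) in that order:
  leading term x_1: subtract (-4/7)·g_3 from -4*x_1 - 3*x_2**2 + 12*x_2 - 9 → -3*x_2**2 + 12*x_2 - 9
  leading term x_2**2: subtract (3/5*x_2)·g_1 from -3*x_2**2 + 12*x_2 - 9 → 9*x_2 - 9
  leading term x_2: subtract (-9/5)·g_1 from 9*x_2 - 9 → 0
The remainder is 0, so this S-polynomial contributes no new basis element.

S(g_2, g_3) = -4*x_1 - 3*x_2**2 + 12*x_2 - 9; remainder on division = 0.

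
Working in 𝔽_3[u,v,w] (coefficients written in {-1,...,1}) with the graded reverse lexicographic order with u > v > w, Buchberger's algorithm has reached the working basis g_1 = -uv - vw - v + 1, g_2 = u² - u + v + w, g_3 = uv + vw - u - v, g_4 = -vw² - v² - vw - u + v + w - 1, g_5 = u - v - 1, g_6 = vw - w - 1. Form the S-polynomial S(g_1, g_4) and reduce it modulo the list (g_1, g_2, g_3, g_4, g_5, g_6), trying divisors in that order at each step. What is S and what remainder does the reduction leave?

S(g_1, g_4) = vw³ - uv² - uvw + vw² - u² + uv + uw - w² - u; remainder on division = 0.

lcm(LM(g_1), LM(g_4)) = uvw².
S = (lcm/LT(g_1))·g_1 − (lcm/LT(g_4))·g_4 = vw³ - uv² - uvw + vw² - u² + uv + uw - w² - u.
Reduce S modulo (g_1, g_2, g_3, g_4, g_5, g_6) in that order:
  leading term vw³: subtract (-w)·g_4 from vw³ - uv² - uvw + vw² - u² + uv + uw - w² - u → -uv² - uvw - v²w - u² + uv + vw - u - w
  leading term uv²: subtract (v)·g_1 from -uv² - uvw - v²w - u² + uv + vw - u - w → -uvw - u² + uv + v² + vw - u - v - w
  leading term uvw: subtract (w)·g_1 from -uvw - u² + uv + v² + vw - u - v - w → vw² - u² + uv + v² - vw - u - v + w
  leading term vw²: subtract (-1)·g_4 from vw² - u² + uv + v² - vw - u - v + w → -u² + uv + vw + u - w - 1
  leading term u²: subtract (-1)·g_2 from -u² + uv + vw + u - w - 1 → uv + vw + v - 1
  leading term uv: subtract (-1)·g_1 from uv + vw + v - 1 → 0
The remainder is 0, so this S-polynomial contributes no new basis element.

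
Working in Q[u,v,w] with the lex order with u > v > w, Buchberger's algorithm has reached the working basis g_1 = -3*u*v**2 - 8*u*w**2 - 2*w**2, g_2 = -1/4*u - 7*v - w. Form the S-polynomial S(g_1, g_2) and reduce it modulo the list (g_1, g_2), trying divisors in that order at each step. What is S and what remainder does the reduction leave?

lcm(LM(g_1), LM(g_2)) = u*v**2.
S = (lcm/LT(g_1))·g_1 − (lcm/LT(g_2))·g_2 = 8/3*u*w**2 - 28*v**3 - 4*v**2*w + 2/3*w**2.
Reduce S modulo (g_1, g_2) in that order:
  leading term u*w**2: subtract (-32/3*w**2)·g_2 from 8/3*u*w**2 - 28*v**3 - 4*v**2*w + 2/3*w**2 → -28*v**3 - 4*v**2*w - 224/3*v*w**2 - 32/3*w**3 + 2/3*w**2
  leading term v**3: no divisor's leading term divides it; move -28*v**3 to the remainder.
  leading term v**2*w: no divisor's leading term divides it; move -4*v**2*w to the remainder.
  leading term v*w**2: no divisor's leading term divides it; move -224/3*v*w**2 to the remainder.
  leading term w**3: no divisor's leading term divides it; move -32/3*w**3 to the remainder.
  leading term w**2: no divisor's leading term divides it; move 2/3*w**2 to the remainder.
The remainder -28*v**3 - 4*v**2*w - 224/3*v*w**2 - 32/3*w**3 + 2/3*w**2 is nonzero, so it would be added as the next basis element.
This is the inner loop of Buchberger's algorithm — each nonzero remainder becomes a new basis element.

S(g_1, g_2) = 8/3*u*w**2 - 28*v**3 - 4*v**2*w + 2/3*w**2; remainder on division = -28*v**3 - 4*v**2*w - 224/3*v*w**2 - 32/3*w**3 + 2/3*w**2.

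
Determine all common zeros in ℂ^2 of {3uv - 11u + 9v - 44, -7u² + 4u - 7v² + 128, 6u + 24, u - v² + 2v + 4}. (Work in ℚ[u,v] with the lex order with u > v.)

{(-4, 0)}

Compute a lex Gröbner basis by Buchberger's algorithm.
f_1 = 3uv - 11u + 9v - 44, LT = uv.
f_2 = -7u² + 4u - 7v² + 128, LT = u².
f_3 = 6u + 24, LT = u.
f_4 = u - v² + 2v + 4, LT = u.

S(f_1,f_2): lcm = u²v. S = -11/3u² + 25/7uv - 44/3u - v³ + 128/7v.
  leading term u²: subtract (11/21)·f_2 from -11/3u² + 25/7uv - 44/3u - v³ + 128/7v → 25/7uv - 352/21u - v³ + 11/3v² + 128/7v - 1408/21
  leading term uv: subtract (25/21)·f_1 from 25/7uv - 352/21u - v³ + 11/3v² + 128/7v - 1408/21 → -11/3u - v³ + 11/3v² + 53/7v - 44/3
  leading term u: subtract (-11/18)·f_3 from -11/3u - v³ + 11/3v² + 53/7v - 44/3 → -v³ + 11/3v² + 53/7v
  leading term v³: no divisor's leading term divides it; move -v³ to the remainder.
  leading term v²: no divisor's leading term divides it; move 11/3v² to the remainder.
  leading term v: no divisor's leading term divides it; move 53/7v to the remainder.
  remainder -v³ + 11/3v² + 53/7v ≠ 0; add h_5 = -v³ + 11/3v² + 53/7v to the basis.

S(f_1,f_3): lcm = uv. S = -11/3u - v - 44/3.
  leading term u: subtract (-11/18)·f_3 from -11/3u - v - 44/3 → -v
  leading term v: no divisor's leading term divides it; move -v to the remainder.
  remainder -v ≠ 0; add h_6 = -v to the basis.

The other S-polynomials (S(f_1,f_4), S(f_2,f_3), S(f_2,f_4), S(f_3,f_4), S(f_1,h_5), S(f_2,h_5), S(f_3,h_5), S(f_4,h_5), S(f_1,h_6), S(f_2,h_6), S(f_3,h_6), S(f_4,h_6), S(h_5,h_6)) all reduce to 0 modulo the current basis, so we have a Gröbner basis.
Inter-reduce: drop elements whose leading term is divisible by another's, tail-reduce, and make monic.
Reduced Gröbner basis: {u + 4, v}.

Since the basis is lex-ordered, v is univariate in v. Its roots are {0}. Back-substituting each root into the other basis elements fixes the other coordinates.
  v = 0: the earlier basis element becomes u + 4 = 0, giving u = -4 — point (-4, 0).
Substituting each solution back into the original system confirms all equations vanish.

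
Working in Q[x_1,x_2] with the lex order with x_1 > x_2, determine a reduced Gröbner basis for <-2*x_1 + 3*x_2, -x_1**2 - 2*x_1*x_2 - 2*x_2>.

f_1 = -2*x_1 + 3*x_2, LT = x_1.
f_2 = -x_1**2 - 2*x_1*x_2 - 2*x_2, LT = x_1**2.

S(f_1,f_2): lcm = x_1**2. S = -7/2*x_1*x_2 - 2*x_2.
  leading term x_1*x_2: subtract (7/4*x_2)·f_1 from -7/2*x_1*x_2 - 2*x_2 → -21/4*x_2**2 - 2*x_2
  leading term x_2**2: no divisor's leading term divides it; move -21/4*x_2**2 to the remainder.
  leading term x_2: no divisor's leading term divides it; move -2*x_2 to the remainder.
  remainder -21/4*x_2**2 - 2*x_2 ≠ 0; add g_3 = -21/4*x_2**2 - 2*x_2 to the basis.

S(f_1,g_3): leading monomials are coprime, so the S-polynomial reduces to 0 (Buchberger's first criterion).
S(f_2,g_3): leading monomials are coprime, so the S-polynomial reduces to 0 (Buchberger's first criterion).
Every S-polynomial of the final basis reduces to 0, so we have a Gröbner basis.
Inter-reduce: drop elements whose leading term is divisible by another's, tail-reduce, and make monic.

G = {x_1 - 3/2*x_2, x_2**2 + 8/21*x_2}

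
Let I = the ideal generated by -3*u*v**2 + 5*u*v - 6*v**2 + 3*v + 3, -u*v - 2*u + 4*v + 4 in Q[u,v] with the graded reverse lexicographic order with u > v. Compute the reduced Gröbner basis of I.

f_1 = -3*u*v**2 + 5*u*v - 6*v**2 + 3*v + 3, LT = u*v**2.
f_2 = -u*v - 2*u + 4*v + 4, LT = u*v.

S(f_1,f_2): lcm = u*v**2. S = -11/3*u*v + 6*v**2 + 3*v - 1.
  leading term u*v: subtract (11/3)·f_2 from -11/3*u*v + 6*v**2 + 3*v - 1 → 6*v**2 + 22/3*u - 35/3*v - 47/3
  leading term v**2: no divisor's leading term divides it; move 6*v**2 to the remainder.
  leading term u: no divisor's leading term divides it; move 22/3*u to the remainder.
  leading term v: no divisor's leading term divides it; move -35/3*v to the remainder.
  leading term 1: no divisor's leading term divides it; move -47/3 to the remainder.
  remainder 6*v**2 + 22/3*u - 35/3*v - 47/3 ≠ 0; add g_3 = 6*v**2 + 22/3*u - 35/3*v - 47/3 to the basis.

S(f_1,g_3): lcm = u*v**2. S = -11/9*u**2 + 5/18*u*v + 2*v**2 + 47/18*u - v - 1.
  leading term u**2: no divisor's leading term divides it; move -11/9*u**2 to the remainder.
  leading term u*v: subtract (-5/18)·f_2 from 5/18*u*v + 2*v**2 + 47/18*u - v - 1 → 2*v**2 + 37/18*u + 1/9*v + 1/9
  leading term v**2: subtract (1/3)·g_3 from 2*v**2 + 37/18*u + 1/9*v + 1/9 → -7/18*u + 4*v + 16/3
  leading term u: no divisor's leading term divides it; move -7/18*u to the remainder.
  leading term v: no divisor's leading term divides it; move 4*v to the remainder.
  leading term 1: no divisor's leading term divides it; move 16/3 to the remainder.
  remainder -11/9*u**2 - 7/18*u + 4*v + 16/3 ≠ 0; add g_4 = -11/9*u**2 - 7/18*u + 4*v + 16/3 to the basis.

The other S-polynomials (S(f_2,g_3), S(f_1,g_4), S(f_2,g_4), S(g_3,g_4)) all reduce to 0 modulo the current basis, so we have a Gröbner basis.
Inter-reduce: drop elements whose leading term is divisible by another's, tail-reduce, and make monic.

G = {u**2 + 7/22*u - 36/11*v - 48/11, u*v + 2*u - 4*v - 4, v**2 + 11/9*u - 35/18*v - 47/18}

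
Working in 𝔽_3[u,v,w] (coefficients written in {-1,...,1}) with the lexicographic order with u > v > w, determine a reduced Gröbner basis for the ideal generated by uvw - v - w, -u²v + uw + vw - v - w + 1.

G = {u²w² - u²w - uw² + w² - 1, uv - uw² + uw - vw² + vw + w² - w, uw³ - uw² + vw³ - vw² - v - w³ + w² - w, v²w³ - v²w² - v² - vw³ - vw² + vw + w³ - w²}

f_1 = uvw - v - w, LT = uvw.
f_2 = -u²v + uw + vw - v - w + 1, LT = u²v.

S(f_1,f_2): lcm = u²vw. S = -uv + uw² - uw + vw² - vw - w² + w.
  leading term uv: no divisor's leading term divides it; move -uv to the remainder.
  leading term uw²: no divisor's leading term divides it; move uw² to the remainder.
  leading term uw: no divisor's leading term divides it; move -uw to the remainder.
  leading term vw²: no divisor's leading term divides it; move vw² to the remainder.
  leading term vw: no divisor's leading term divides it; move -vw to the remainder.
  leading term w²: no divisor's leading term divides it; move -w² to the remainder.
  leading term w: no divisor's leading term divides it; move w to the remainder.
  remainder -uv + uw² - uw + vw² - vw - w² + w ≠ 0; add g_3 = -uv + uw² - uw + vw² - vw - w² + w to the basis.

S(f_1,g_3): lcm = uvw. S = uw³ - uw² + vw³ - vw² - v - w³ + w² - w.
  leading term uw³: no divisor's leading term divides it; move uw³ to the remainder.
  leading term uw²: no divisor's leading term divides it; move -uw² to the remainder.
  leading term vw³: no divisor's leading term divides it; move vw³ to the remainder.
  leading term vw²: no divisor's leading term divides it; move -vw² to the remainder.
  leading term v: no divisor's leading term divides it; move -v to the remainder.
  leading term w³: no divisor's leading term divides it; move -w³ to the remainder.
  leading term w²: no divisor's leading term divides it; move w² to the remainder.
  leading term w: no divisor's leading term divides it; move -w to the remainder.
  remainder uw³ - uw² + vw³ - vw² - v - w³ + w² - w ≠ 0; add g_4 = uw³ - uw² + vw³ - vw² - v - w³ + w² - w to the basis.

S(f_2,g_3): lcm = u²v. S = u²w² - u²w + uvw² - uvw - uw² - vw + v + w - 1.
  leading term u²w²: no divisor's leading term divides it; move u²w² to the remainder.
  leading term u²w: no divisor's leading term divides it; move -u²w to the remainder.
  leading term uvw²: subtract (w)·f_1 from uvw² - uvw - uw² - vw + v + w - 1 → -uvw - uw² + v + w² + w - 1
  leading term uvw: subtract (-1)·f_1 from -uvw - uw² + v + w² + w - 1 → -uw² + w² - 1
  leading term uw²: no divisor's leading term divides it; move -uw² to the remainder.
  leading term w²: no divisor's leading term divides it; move w² to the remainder.
  leading term 1: no divisor's leading term divides it; move -1 to the remainder.
  remainder u²w² - u²w - uw² + w² - 1 ≠ 0; add g_5 = u²w² - u²w - uw² + w² - 1 to the basis.

S(f_1,g_4): lcm = uvw³. S = uvw² - v²w³ + v²w² + v² + vw³ + vw² + vw - w³.
  leading term uvw²: subtract (w)·f_1 from uvw² - v²w³ + v²w² + v² + vw³ + vw² + vw - w³ → -v²w³ + v²w² + v² + vw³ + vw² - vw - w³ + w²
  leading term v²w³: no divisor's leading term divides it; move -v²w³ to the remainder.
  leading term v²w²: no divisor's leading term divides it; move v²w² to the remainder.
  leading term v²: no divisor's leading term divides it; move v² to the remainder.
  leading term vw³: no divisor's leading term divides it; move vw³ to the remainder.
  leading term vw²: no divisor's leading term divides it; move vw² to the remainder.
  leading term vw: no divisor's leading term divides it; move -vw to the remainder.
  leading term w³: no divisor's leading term divides it; move -w³ to the remainder.
  leading term w²: no divisor's leading term divides it; move w² to the remainder.
  remainder -v²w³ + v²w² + v² + vw³ + vw² - vw - w³ + w² ≠ 0; add g_6 = -v²w³ + v²w² + v² + vw³ + vw² - vw - w³ + w² to the basis.

The other S-polynomials (S(f_2,g_4), S(g_3,g_4), S(f_1,g_5), S(f_2,g_5), S(g_3,g_5), S(g_4,g_5), S(f_1,g_6), S(f_2,g_6), S(g_3,g_6), S(g_4,g_6), S(g_5,g_6)) all reduce to 0 modulo the current basis, so we have a Gröbner basis.
Inter-reduce: drop elements whose leading term is divisible by another's, tail-reduce, and make monic.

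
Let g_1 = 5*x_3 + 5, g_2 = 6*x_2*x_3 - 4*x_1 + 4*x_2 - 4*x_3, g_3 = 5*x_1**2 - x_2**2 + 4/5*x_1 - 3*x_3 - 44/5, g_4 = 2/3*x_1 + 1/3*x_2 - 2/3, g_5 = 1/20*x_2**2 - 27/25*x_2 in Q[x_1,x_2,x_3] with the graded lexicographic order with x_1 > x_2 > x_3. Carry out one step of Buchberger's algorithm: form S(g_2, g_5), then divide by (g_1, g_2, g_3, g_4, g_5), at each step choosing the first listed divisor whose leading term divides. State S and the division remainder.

S(g_2, g_5) = -2/3*x_1*x_2 + 2/3*x_2**2 + 314/15*x_2*x_3; remainder on division = 0.

lcm(LM(g_2), LM(g_5)) = x_2**2*x_3.
S = (lcm/LT(g_2))·g_2 − (lcm/LT(g_5))·g_5 = -2/3*x_1*x_2 + 2/3*x_2**2 + 314/15*x_2*x_3.
Reduce S modulo (g_1, g_2, g_3, g_4, g_5) in that order:
  leading term x_1*x_2: subtract (-x_2)·g_4 from -2/3*x_1*x_2 + 2/3*x_2**2 + 314/15*x_2*x_3 → x_2**2 + 314/15*x_2*x_3 - 2/3*x_2
  leading term x_2**2: subtract (20)·g_5 from x_2**2 + 314/15*x_2*x_3 - 2/3*x_2 → 314/15*x_2*x_3 + 314/15*x_2
  leading term x_2*x_3: subtract (314/75*x_2)·g_1 from 314/15*x_2*x_3 + 314/15*x_2 → 0
The remainder is 0, so this S-polynomial contributes no new basis element.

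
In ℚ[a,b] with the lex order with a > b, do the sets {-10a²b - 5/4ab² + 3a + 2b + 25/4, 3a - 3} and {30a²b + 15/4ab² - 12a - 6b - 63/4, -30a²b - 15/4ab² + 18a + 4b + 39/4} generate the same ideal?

No, the ideals differ.

Two ideals are equal iff their reduced Gröbner bases coincide (the reduced basis is unique for a fixed ordering).
Buchberger on the first generating set:
f_1 = -10a²b - 5/4ab² + 3a + 2b + 25/4, LT = a²b.
f_2 = 3a - 3, LT = a.

S(f_1,f_2): lcm = a²b. S = ⅛ab² + ab - 3/10a - ⅕b - ⅝.
  reduce S modulo (f_1, f_2):
  remainder ⅛b² + ⅘b - 37/40 ≠ 0; add g_3 = ⅛b² + ⅘b - 37/40 to the basis.

The other S-polynomials (S(f_1,g_3), S(f_2,g_3)) all reduce to 0 modulo the current basis, so we have a Gröbner basis.
Inter-reduce: drop elements whose leading term is divisible by another's, tail-reduce, and make monic.
Reduced Gröbner basis: {a - 1, b² + 32/5b - 37/5}.

Buchberger on the second generating set:
h_1 = 30a²b + 15/4ab² - 12a - 6b - 63/4, LT = a²b.
h_2 = -30a²b - 15/4ab² + 18a + 4b + 39/4, LT = a²b.

S(h_1,h_2): lcm = a²b. S = ⅕a - 1/15b - ⅕.
  reduce S modulo (h_1, h_2):
  remainder ⅕a - 1/15b - ⅕ ≠ 0; add k_3 = ⅕a - 1/15b - ⅕ to the basis.

S(h_1,k_3): lcm = a²b. S = 11/24ab² + ab - ⅖a - ⅕b - 21/40.
  reduce S modulo (h_1, h_2, k_3):
  remainder 11/72b³ + 19/24b² + ⅔b - 37/40 ≠ 0; add k_4 = 11/72b³ + 19/24b² + ⅔b - 37/40 to the basis.

The other S-polynomials (S(h_2,k_3), S(h_1,k_4), S(h_2,k_4), S(k_3,k_4)) all reduce to 0 modulo the current basis, so we have a Gröbner basis.
Inter-reduce: drop elements whose leading term is divisible by another's, tail-reduce, and make monic.
Reduced Gröbner basis: {a - ⅓b - 1, b³ + 57/11b² + 48/11b - 333/55}.

These differ, so the ideals are not equal.
The same test decides containment: I ⊆ J iff every generator of I reduces to 0 modulo a Gröbner basis of J.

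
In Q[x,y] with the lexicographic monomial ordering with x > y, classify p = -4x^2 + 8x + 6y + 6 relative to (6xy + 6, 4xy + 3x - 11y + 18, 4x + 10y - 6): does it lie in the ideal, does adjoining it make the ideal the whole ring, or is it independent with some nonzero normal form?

First compute the reduced Gröbner basis of I by Buchberger's algorithm.
f_1 = 6xy + 6, LT = xy.
f_2 = 4xy + 3x - 11y + 18, LT = xy.
f_3 = 4x + 10y - 6, LT = x.

S(f_1,f_2): lcm = xy. S = -3/4x + 11/4y - 7/2.
  leading term x: subtract (-3/16)·f_3 from -3/4x + 11/4y - 7/2 → 37/8y - 37/8
  leading term y: no divisor's leading term divides it; move 37/8y to the remainder.
  leading term 1: no divisor's leading term divides it; move -37/8 to the remainder.
  remainder 37/8y - 37/8 ≠ 0; add h_4 = 37/8y - 37/8 to the basis.

The other S-polynomials (S(f_1,f_3), S(f_2,f_3), S(f_1,h_4), S(f_2,h_4), S(f_3,h_4)) all reduce to 0 modulo the current basis, so we have a Gröbner basis.
Inter-reduce: drop elements whose leading term is divisible by another's, tail-reduce, and make monic.
Reduced Gröbner basis: {x + 1, y - 1}.
Label its elements g_1 = x + 1, g_2 = y - 1.

Reduce p = -4x^2 + 8x + 6y + 6 modulo G:
  leading term x^2: subtract (-4x)·g_1 from -4x^2 + 8x + 6y + 6 → 12x + 6y + 6
  leading term x: subtract (12)·g_1 from 12x + 6y + 6 → 6y - 6
  leading term y: subtract (6)·g_2 from 6y - 6 → 0
  normal form = 0.
Since the normal form is 0, p ∈ I.

-4x^2 + 8x + 6y + 6 lies in I (it reduces to 0).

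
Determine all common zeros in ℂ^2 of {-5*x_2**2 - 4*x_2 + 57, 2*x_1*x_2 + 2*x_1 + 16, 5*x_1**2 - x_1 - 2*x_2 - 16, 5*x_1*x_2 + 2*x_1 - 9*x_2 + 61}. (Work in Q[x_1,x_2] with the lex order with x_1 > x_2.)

Compute a lex Gröbner basis by Buchberger's algorithm.
f_1 = -5*x_2**2 - 4*x_2 + 57, LT = x_2**2.
f_2 = 2*x_1*x_2 + 2*x_1 + 16, LT = x_1*x_2.
f_3 = 5*x_1**2 - x_1 - 2*x_2 - 16, LT = x_1**2.
f_4 = 5*x_1*x_2 + 2*x_1 - 9*x_2 + 61, LT = x_1*x_2.

S(f_1,f_2): lcm = x_1*x_2**2. S = -1/5*x_1*x_2 - 57/5*x_1 - 8*x_2.
  leading term x_1*x_2: subtract (-1/10)·f_2 from -1/5*x_1*x_2 - 57/5*x_1 - 8*x_2 → -56/5*x_1 - 8*x_2 + 8/5
  leading term x_1: no divisor's leading term divides it; move -56/5*x_1 to the remainder.
  leading term x_2: no divisor's leading term divides it; move -8*x_2 to the remainder.
  leading term 1: no divisor's leading term divides it; move 8/5 to the remainder.
  remainder -56/5*x_1 - 8*x_2 + 8/5 ≠ 0; add h_5 = -56/5*x_1 - 8*x_2 + 8/5 to the basis.

S(f_1,f_4): lcm = x_1*x_2**2. S = 2/5*x_1*x_2 - 57/5*x_1 + 9/5*x_2**2 - 61/5*x_2.
  leading term x_1*x_2: subtract (1/5)·f_2 from 2/5*x_1*x_2 - 57/5*x_1 + 9/5*x_2**2 - 61/5*x_2 → -59/5*x_1 + 9/5*x_2**2 - 61/5*x_2 - 16/5
  leading term x_1: subtract (59/56)·h_5 from -59/5*x_1 + 9/5*x_2**2 - 61/5*x_2 - 16/5 → 9/5*x_2**2 - 132/35*x_2 - 171/35
  leading term x_2**2: subtract (-9/25)·f_1 from 9/5*x_2**2 - 132/35*x_2 - 171/35 → -912/175*x_2 + 2736/175
  leading term x_2: no divisor's leading term divides it; move -912/175*x_2 to the remainder.
  leading term 1: no divisor's leading term divides it; move 2736/175 to the remainder.
  remainder -912/175*x_2 + 2736/175 ≠ 0; add h_6 = -912/175*x_2 + 2736/175 to the basis.

The other S-polynomials (S(f_1,f_3), S(f_2,f_3), S(f_2,f_4), S(f_3,f_4), S(f_1,h_5), S(f_2,h_5), S(f_3,h_5), S(f_4,h_5), S(f_1,h_6), S(f_2,h_6), S(f_3,h_6), S(f_4,h_6), S(h_5,h_6)) all reduce to 0 modulo the current basis, so we have a Gröbner basis.
Inter-reduce: drop elements whose leading term is divisible by another's, tail-reduce, and make monic.
Reduced Gröbner basis: {x_1 + 2, x_2 - 3}.

Since the basis is lex-ordered, x_2 - 3 is univariate in x_2. Its roots are {3}. Back-substituting each root into the other basis elements fixes the other coordinates.
  x_2 = 3: the earlier basis element becomes x_1 + 2 = 0, giving x_1 = -2 — point (-2, 3).

{(-2, 3)}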